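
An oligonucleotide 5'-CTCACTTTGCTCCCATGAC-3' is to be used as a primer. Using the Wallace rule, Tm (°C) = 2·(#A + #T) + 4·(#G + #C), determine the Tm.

58°C

T=6, C=8, A=3, G=2
AT pairs contribute 9, GC pairs contribute 10.
Tm = 2(9) + 4(10) = 18 + 40 = 58°C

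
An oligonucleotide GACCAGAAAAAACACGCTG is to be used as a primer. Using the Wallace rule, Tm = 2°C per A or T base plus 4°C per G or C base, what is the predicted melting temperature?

56°C

Counting bases: T=1, A=9, G=4, C=5
So N_AT = 10 and N_GC = 9.
Tm = 2(10) + 4(9) = 20 + 36 = 56°C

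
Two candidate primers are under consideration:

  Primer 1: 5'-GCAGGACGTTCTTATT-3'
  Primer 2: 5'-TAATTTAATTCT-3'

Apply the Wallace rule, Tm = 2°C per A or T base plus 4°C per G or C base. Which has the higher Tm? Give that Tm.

Primer 1: A+T=9, G+C=7 → Tm = 2(9)+4(7) = 46°C
Primer 2: A+T=11, G+C=1 → Tm = 2(11)+4(1) = 26°C
46°C vs 26°C → primer 1 is higher.

Primer 1, 46°C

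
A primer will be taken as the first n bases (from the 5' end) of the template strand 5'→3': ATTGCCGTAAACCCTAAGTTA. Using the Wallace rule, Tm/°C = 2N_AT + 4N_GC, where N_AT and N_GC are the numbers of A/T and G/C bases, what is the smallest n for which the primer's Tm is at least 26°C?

n = 9

First 8 bases: ATTGCCGT → Tm = 24°C (< 26°C)
First 9 bases: ATTGCCGTA → Tm = 26°C (≥ 26°C)
Since every base adds ≥2°C, Tm only increases with n, so the threshold is first crossed at n = 9.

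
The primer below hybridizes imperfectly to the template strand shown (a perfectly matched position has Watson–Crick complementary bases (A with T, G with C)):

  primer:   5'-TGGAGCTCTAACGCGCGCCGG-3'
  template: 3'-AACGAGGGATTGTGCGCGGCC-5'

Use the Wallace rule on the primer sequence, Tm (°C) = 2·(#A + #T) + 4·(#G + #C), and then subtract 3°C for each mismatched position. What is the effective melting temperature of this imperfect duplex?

57°C

Primer base counts: A=3, T=3, G=8, C=7 → A+T=6, G+C=15
Perfect-match Tm = 2(6) + 4(15) = 12 + 60 = 72°C
Mismatches (positions where the bases are not complementary): 5 (at positions 2, 4, 5, 7, 13)
Effective Tm = 72 − 5×3 = 72 − 15 = 57°C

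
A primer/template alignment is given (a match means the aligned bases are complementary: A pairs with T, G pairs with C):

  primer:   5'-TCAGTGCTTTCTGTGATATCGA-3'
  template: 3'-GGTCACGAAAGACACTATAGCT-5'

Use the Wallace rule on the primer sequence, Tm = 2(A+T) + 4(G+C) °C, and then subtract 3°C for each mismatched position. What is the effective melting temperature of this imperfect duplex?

59°C

Primer base counts: A=4, T=9, G=5, C=4 → A+T=13, G+C=9
Perfect-match Tm = 2(13) + 4(9) = 26 + 36 = 62°C
Mismatches (positions where the bases are not complementary): 1 (at position 1)
Effective Tm = 62 − 1×3 = 62 − 3 = 59°C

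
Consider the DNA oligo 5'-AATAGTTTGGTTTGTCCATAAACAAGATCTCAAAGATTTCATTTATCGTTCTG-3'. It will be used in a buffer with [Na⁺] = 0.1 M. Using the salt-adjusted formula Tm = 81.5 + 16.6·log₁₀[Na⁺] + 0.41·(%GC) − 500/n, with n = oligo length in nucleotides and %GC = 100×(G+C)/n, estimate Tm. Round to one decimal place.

67.8°C

Length n = 53. Base counts: A=16, T=21, C=8, G=8
G+C = 16, so %GC = 16/53 × 100 = 30.189%
Salt term: 16.6 × (-1) = -16.6
GC term: 0.41 × 30.189 = 12.377; length term: −500/53 = −9.434
Tm = 81.5 + (-16.6) + 12.377 − 9.434 = 67.843 → 67.8°C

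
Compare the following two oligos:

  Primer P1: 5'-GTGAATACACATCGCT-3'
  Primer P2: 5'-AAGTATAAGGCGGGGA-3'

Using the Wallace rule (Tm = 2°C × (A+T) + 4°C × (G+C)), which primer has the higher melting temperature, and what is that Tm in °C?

Primer P1: A+T=9, G+C=7 → Tm = 2(9)+4(7) = 46°C
Primer P2: A+T=8, G+C=8 → Tm = 2(8)+4(8) = 48°C
46°C vs 48°C → primer P2 is higher.

Primer P2, 48°C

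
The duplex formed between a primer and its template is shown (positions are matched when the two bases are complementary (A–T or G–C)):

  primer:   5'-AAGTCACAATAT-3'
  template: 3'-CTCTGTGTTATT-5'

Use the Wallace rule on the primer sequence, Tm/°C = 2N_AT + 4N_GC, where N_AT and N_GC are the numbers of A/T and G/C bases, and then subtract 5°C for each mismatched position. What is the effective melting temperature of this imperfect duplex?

15°C

Primer base counts: A=6, T=3, G=1, C=2 → A+T=9, G+C=3
Perfect-match Tm = 2(9) + 4(3) = 18 + 12 = 30°C
Mismatches (positions where the bases are not complementary): 3 (at positions 1, 4, 12)
Effective Tm = 30 − 3×5 = 30 − 15 = 15°C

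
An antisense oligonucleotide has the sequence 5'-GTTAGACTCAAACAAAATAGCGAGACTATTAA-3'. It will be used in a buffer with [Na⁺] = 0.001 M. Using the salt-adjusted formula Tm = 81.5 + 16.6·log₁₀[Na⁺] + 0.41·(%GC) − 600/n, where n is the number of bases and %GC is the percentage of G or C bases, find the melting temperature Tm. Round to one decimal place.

Length n = 32. T=7, C=5, A=15, G=5
G+C = 10, so %GC = 10/32 × 100 = 31.25%
Salt term: 16.6 × (-3) = -49.8
GC term: 0.41 × 31.25 = 12.812; length term: −600/32 = −18.75
Tm = 81.5 + (-49.8) + 12.812 − 18.75 = 25.762 → 25.8°C

25.8°C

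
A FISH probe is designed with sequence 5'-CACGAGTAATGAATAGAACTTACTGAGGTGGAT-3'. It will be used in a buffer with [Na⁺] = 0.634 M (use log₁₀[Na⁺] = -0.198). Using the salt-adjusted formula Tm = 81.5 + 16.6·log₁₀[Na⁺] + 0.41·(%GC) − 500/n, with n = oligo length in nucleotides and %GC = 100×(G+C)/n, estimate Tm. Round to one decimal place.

Length n = 33. T=8, C=4, A=12, G=9
G+C = 13, so %GC = 13/33 × 100 = 39.394%
Salt term: 16.6 × (-0.198) = -3.287
GC term: 0.41 × 39.394 = 16.152; length term: −500/33 = −15.152
Tm = 81.5 + (-3.287) + 16.152 − 15.152 = 79.213 → 79.2°C

79.2°C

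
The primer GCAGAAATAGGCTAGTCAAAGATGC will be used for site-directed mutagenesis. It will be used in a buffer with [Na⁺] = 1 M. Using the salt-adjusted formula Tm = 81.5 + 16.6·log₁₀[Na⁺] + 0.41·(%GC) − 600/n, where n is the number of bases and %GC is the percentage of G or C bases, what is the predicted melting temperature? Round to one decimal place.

75.5°C

Length n = 25. T=4, A=10, G=7, C=4
G+C = 11, so %GC = 11/25 × 100 = 44%
Salt term: 16.6 × (0) = 0
GC term: 0.41 × 44 = 18.04; length term: −600/25 = −24
Tm = 81.5 + (0) + 18.04 − 24 = 75.54 → 75.5°C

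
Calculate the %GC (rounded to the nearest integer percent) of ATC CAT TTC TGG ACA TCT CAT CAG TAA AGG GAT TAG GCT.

Scanning the sequence gives T=12, A=11, G=8, C=8.
G+C = 8 + 8 = 16 out of 39 bases
%GC = 16/39 × 100 = 41.03% ≈ 41%

41%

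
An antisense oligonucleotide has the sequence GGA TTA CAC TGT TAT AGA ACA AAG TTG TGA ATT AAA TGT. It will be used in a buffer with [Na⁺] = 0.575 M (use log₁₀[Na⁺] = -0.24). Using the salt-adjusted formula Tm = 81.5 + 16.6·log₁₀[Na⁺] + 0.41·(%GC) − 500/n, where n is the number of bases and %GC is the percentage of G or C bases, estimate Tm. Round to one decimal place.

Length n = 39. Counting bases: G=8, A=15, C=3, T=13
G+C = 11, so %GC = 11/39 × 100 = 28.205%
Salt term: 16.6 × (-0.24) = -3.984
GC term: 0.41 × 28.205 = 11.564; length term: −500/39 = −12.821
Tm = 81.5 + (-3.984) + 11.564 − 12.821 = 76.259 → 76.3°C

76.3°C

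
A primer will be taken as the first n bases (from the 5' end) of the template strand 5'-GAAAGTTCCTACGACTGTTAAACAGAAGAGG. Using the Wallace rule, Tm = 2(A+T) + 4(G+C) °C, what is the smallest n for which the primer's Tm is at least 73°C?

n = 27

First 26 bases: GAAAGTTCCTACGACTGTTAAACAGA → Tm = 72°C (< 73°C)
First 27 bases: GAAAGTTCCTACGACTGTTAAACAGAA → Tm = 74°C (≥ 73°C)
Each additional base adds 2°C (A/T) or 4°C (G/C), so Tm is non-decreasing in n; n = 27 is the first length to reach 73°C.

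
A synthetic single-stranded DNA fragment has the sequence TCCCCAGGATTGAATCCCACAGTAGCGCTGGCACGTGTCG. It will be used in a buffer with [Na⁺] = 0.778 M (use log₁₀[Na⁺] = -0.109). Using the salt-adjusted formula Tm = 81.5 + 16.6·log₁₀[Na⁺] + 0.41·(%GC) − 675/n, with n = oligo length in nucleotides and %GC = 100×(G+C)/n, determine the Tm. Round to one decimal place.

87.4°C

Length n = 40. Base counts: C=13, G=11, T=8, A=8
G+C = 24, so %GC = 24/40 × 100 = 60%
Salt term: 16.6 × (-0.109) = -1.809
GC term: 0.41 × 60 = 24.6; length term: −675/40 = −16.875
Tm = 81.5 + (-1.809) + 24.6 − 16.875 = 87.416 → 87.4°C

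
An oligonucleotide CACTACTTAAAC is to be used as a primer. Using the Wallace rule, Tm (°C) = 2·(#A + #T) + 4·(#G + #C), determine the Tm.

Scanning the sequence gives A=5, C=4, G=0, T=3.
A+T = 8, G+C = 4
Tm = 2(8) + 4(4) = 16 + 16 = 32°C

32°C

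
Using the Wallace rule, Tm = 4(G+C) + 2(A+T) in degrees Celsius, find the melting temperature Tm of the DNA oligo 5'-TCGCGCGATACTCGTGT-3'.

54°C

G=5, C=5, T=5, A=2
A+T = 7, G+C = 10
Tm = 2(7) + 4(10) = 14 + 40 = 54°C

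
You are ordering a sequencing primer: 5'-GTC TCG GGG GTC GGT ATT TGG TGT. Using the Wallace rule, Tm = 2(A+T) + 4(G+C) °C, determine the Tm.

76°C

Counting bases: G=11, C=3, T=9, A=1
AT pairs contribute 10, GC pairs contribute 14.
Tm = 2(10) + 4(14) = 20 + 56 = 76°C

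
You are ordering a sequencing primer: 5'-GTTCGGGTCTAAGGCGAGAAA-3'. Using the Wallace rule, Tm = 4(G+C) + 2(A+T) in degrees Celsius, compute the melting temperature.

Scanning the sequence gives G=8, T=4, A=6, C=3.
AT pairs contribute 10, GC pairs contribute 11.
Tm = 2×10 + 4×11 = 64°C

64°C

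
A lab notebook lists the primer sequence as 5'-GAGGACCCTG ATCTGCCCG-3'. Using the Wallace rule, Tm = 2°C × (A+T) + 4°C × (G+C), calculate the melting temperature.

64°C

C=7, A=3, G=6, T=3
So N_AT = 6 and N_GC = 13.
Tm = 2(6) + 4(13) = 12 + 52 = 64°C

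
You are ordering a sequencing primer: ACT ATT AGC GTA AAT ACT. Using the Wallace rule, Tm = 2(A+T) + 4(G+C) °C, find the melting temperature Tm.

Scanning the sequence gives C=3, T=6, G=2, A=7.
A+T = 13, G+C = 5
Tm = 2(13) + 4(5) = 26 + 20 = 46°C

46°C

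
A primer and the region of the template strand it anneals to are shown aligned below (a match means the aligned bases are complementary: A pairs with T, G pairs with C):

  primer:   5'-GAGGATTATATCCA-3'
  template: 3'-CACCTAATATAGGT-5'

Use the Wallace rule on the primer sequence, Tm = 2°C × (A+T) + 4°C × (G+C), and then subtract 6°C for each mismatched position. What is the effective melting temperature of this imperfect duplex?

32°C

Primer base counts: A=5, T=4, G=3, C=2 → A+T=9, G+C=5
Perfect-match Tm = 2(9) + 4(5) = 18 + 20 = 38°C
Mismatches (positions where the bases are not complementary): 1 (at position 2)
Effective Tm = 38 − 1×6 = 38 − 6 = 32°C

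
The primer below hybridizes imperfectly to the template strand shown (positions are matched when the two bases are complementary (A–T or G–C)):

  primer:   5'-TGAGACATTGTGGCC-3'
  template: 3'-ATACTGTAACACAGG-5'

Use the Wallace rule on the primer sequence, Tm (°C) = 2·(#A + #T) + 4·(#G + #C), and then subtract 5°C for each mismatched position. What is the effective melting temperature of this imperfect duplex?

31°C

Primer base counts: A=3, T=4, G=5, C=3 → A+T=7, G+C=8
Perfect-match Tm = 2(7) + 4(8) = 14 + 32 = 46°C
Mismatches (positions where the bases are not complementary): 3 (at positions 2, 3, 13)
Effective Tm = 46 − 3×5 = 46 − 15 = 31°C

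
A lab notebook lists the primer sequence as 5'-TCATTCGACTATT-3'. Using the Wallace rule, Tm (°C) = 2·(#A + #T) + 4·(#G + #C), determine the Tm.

34°C

G=1, A=3, C=3, T=6
So N_AT = 9 and N_GC = 4.
Tm = 2×9 + 4×4 = 34°C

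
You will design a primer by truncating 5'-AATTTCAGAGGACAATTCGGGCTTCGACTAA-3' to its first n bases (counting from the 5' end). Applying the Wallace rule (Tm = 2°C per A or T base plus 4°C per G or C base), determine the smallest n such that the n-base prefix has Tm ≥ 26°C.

First 9 bases: AATTTCAGA → Tm = 22°C (< 26°C)
First 10 bases: AATTTCAGAG → Tm = 26°C (≥ 26°C)
Since every base adds ≥2°C, Tm only increases with n, so the threshold is first crossed at n = 10.

n = 10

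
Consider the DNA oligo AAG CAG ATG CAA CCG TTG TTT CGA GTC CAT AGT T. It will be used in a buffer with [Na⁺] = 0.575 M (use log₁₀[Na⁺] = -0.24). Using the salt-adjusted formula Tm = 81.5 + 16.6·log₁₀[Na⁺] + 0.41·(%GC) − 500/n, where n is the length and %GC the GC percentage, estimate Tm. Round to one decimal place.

Length n = 34. Counting bases: C=7, A=9, T=10, G=8
G+C = 15, so %GC = 15/34 × 100 = 44.118%
Salt term: 16.6 × (-0.24) = -3.984
GC term: 0.41 × 44.118 = 18.088; length term: −500/34 = −14.706
Tm = 81.5 + (-3.984) + 18.088 − 14.706 = 80.898 → 80.9°C

80.9°C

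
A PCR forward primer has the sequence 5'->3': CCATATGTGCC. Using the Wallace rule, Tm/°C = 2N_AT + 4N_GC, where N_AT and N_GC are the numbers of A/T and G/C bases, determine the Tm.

Base counts: T=3, C=4, G=2, A=2
A+T = 5, G+C = 6
Tm = 2(5) + 4(6) = 10 + 24 = 34°C

34°C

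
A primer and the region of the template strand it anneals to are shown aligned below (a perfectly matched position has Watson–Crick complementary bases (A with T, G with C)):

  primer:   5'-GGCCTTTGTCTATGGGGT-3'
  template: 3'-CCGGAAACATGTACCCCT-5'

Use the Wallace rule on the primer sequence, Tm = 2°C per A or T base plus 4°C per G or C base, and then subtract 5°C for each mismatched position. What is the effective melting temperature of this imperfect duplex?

41°C

Primer base counts: A=1, T=7, G=7, C=3 → A+T=8, G+C=10
Perfect-match Tm = 2(8) + 4(10) = 16 + 40 = 56°C
Mismatches (positions where the bases are not complementary): 3 (at positions 10, 11, 18)
Effective Tm = 56 − 3×5 = 56 − 15 = 41°C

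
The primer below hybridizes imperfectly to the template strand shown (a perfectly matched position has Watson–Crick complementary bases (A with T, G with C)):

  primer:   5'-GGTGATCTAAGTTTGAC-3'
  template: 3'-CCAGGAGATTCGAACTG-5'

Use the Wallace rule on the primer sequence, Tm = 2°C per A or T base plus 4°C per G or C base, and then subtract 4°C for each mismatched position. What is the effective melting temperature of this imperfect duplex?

36°C

Primer base counts: A=4, T=6, G=5, C=2 → A+T=10, G+C=7
Perfect-match Tm = 2(10) + 4(7) = 20 + 28 = 48°C
Mismatches (positions where the bases are not complementary): 3 (at positions 4, 5, 12)
Effective Tm = 48 − 3×4 = 48 − 12 = 36°C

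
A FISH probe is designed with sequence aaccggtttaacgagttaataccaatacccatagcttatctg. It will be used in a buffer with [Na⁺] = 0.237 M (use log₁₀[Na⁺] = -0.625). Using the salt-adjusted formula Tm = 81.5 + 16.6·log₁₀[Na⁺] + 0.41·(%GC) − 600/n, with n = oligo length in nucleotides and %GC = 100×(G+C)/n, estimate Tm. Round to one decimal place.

72.5°C

Length n = 42. Scanning the sequence gives G=6, A=14, T=12, C=10.
G+C = 16, so %GC = 16/42 × 100 = 38.095%
Salt term: 16.6 × (-0.625) = -10.375
GC term: 0.41 × 38.095 = 15.619; length term: −600/42 = −14.286
Tm = 81.5 + (-10.375) + 15.619 − 14.286 = 72.458 → 72.5°C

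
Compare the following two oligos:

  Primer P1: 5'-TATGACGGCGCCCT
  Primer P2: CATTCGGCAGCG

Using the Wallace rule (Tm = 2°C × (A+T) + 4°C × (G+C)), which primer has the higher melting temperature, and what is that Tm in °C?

Primer P1: A+T=5, G+C=9 → Tm = 2(5)+4(9) = 46°C
Primer P2: A+T=4, G+C=8 → Tm = 2(4)+4(8) = 40°C
46°C vs 40°C → primer P1 is higher.

Primer P1, 46°C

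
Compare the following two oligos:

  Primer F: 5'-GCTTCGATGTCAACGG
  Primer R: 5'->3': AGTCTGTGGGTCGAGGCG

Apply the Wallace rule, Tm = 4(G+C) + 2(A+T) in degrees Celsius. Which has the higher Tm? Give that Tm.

Primer F: A+T=7, G+C=9 → Tm = 2(7)+4(9) = 50°C
Primer R: A+T=6, G+C=12 → Tm = 2(6)+4(12) = 60°C
50°C vs 60°C → primer R is higher.

Primer R, 60°C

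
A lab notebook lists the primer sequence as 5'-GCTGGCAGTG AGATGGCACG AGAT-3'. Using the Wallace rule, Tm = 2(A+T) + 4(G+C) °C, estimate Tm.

T=4, G=10, A=6, C=4
So N_AT = 10 and N_GC = 14.
Tm = 4·14 + 2·10 = 56 + 20 = 76°C

76°C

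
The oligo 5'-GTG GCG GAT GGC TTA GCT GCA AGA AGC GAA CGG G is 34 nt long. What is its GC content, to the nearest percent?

62%

Base counts: G=15, T=5, A=8, C=6
G+C = 15 + 6 = 21 out of 34 bases
%GC = 21/34 × 100 = 61.76% ≈ 62%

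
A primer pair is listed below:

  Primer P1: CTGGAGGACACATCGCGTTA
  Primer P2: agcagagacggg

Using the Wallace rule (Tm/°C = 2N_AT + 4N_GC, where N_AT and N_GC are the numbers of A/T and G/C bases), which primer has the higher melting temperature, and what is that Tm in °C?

Primer P1: A+T=9, G+C=11 → Tm = 2(9)+4(11) = 62°C
Primer P2: A+T=4, G+C=8 → Tm = 2(4)+4(8) = 40°C
62°C vs 40°C → primer P1 is higher.

Primer P1, 62°C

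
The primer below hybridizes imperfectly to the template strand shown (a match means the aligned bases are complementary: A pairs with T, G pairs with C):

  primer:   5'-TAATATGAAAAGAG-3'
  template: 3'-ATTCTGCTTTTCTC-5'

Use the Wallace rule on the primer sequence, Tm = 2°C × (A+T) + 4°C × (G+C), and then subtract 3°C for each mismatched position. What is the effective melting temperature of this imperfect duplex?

Primer base counts: A=8, T=3, G=3, C=0 → A+T=11, G+C=3
Perfect-match Tm = 2(11) + 4(3) = 22 + 12 = 34°C
Mismatches (positions where the bases are not complementary): 2 (at positions 4, 6)
Effective Tm = 34 − 2×3 = 34 − 6 = 28°C

28°C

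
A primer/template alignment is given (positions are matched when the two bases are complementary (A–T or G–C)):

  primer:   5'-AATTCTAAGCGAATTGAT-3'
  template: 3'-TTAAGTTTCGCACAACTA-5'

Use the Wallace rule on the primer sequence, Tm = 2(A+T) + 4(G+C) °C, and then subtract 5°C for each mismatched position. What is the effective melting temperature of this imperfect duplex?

31°C

Primer base counts: A=7, T=6, G=3, C=2 → A+T=13, G+C=5
Perfect-match Tm = 2(13) + 4(5) = 26 + 20 = 46°C
Mismatches (positions where the bases are not complementary): 3 (at positions 6, 12, 13)
Effective Tm = 46 − 3×5 = 46 − 15 = 31°C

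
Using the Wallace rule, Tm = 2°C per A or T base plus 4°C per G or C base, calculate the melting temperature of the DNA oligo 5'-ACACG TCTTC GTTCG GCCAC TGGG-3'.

Scanning the sequence gives C=8, T=6, A=3, G=7.
A+T = 9, G+C = 15
Tm = 2(9) + 4(15) = 18 + 60 = 78°C

78°C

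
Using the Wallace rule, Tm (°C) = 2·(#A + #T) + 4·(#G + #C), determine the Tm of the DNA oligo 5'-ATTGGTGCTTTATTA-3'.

38°C

Counting bases: A=3, C=1, T=8, G=3
A+T = 11, G+C = 4
Tm = 2(11) + 4(4) = 22 + 16 = 38°C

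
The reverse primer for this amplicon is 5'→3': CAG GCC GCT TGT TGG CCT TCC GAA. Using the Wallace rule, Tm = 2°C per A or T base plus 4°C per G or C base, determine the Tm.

78°C

Scanning the sequence gives T=6, A=3, G=7, C=8.
So N_AT = 9 and N_GC = 15.
Tm = 4·15 + 2·9 = 60 + 18 = 78°C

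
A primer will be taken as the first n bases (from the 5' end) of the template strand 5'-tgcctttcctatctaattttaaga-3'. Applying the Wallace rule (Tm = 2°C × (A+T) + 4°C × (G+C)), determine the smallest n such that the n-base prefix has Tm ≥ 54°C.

First 20 bases: TGCCTTTCCTATCTAATTTT → Tm = 52°C (< 54°C)
First 21 bases: TGCCTTTCCTATCTAATTTTA → Tm = 54°C (≥ 54°C)
Each additional base adds 2°C (A/T) or 4°C (G/C), so Tm is non-decreasing in n; n = 21 is the first length to reach 54°C.

n = 21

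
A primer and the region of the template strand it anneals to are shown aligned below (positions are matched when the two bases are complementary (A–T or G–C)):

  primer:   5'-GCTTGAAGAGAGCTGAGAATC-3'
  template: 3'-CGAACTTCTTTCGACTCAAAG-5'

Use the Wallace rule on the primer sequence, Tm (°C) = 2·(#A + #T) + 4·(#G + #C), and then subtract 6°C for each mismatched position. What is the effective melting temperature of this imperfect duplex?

44°C

Primer base counts: A=7, T=4, G=7, C=3 → A+T=11, G+C=10
Perfect-match Tm = 2(11) + 4(10) = 22 + 40 = 62°C
Mismatches (positions where the bases are not complementary): 3 (at positions 10, 18, 19)
Effective Tm = 62 − 3×6 = 62 − 18 = 44°C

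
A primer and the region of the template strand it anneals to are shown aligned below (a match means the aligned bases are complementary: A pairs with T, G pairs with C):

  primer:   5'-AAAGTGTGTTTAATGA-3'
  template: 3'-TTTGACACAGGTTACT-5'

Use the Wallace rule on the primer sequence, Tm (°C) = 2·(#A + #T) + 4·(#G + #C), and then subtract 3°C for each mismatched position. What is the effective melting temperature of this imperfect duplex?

31°C

Primer base counts: A=6, T=6, G=4, C=0 → A+T=12, G+C=4
Perfect-match Tm = 2(12) + 4(4) = 24 + 16 = 40°C
Mismatches (positions where the bases are not complementary): 3 (at positions 4, 10, 11)
Effective Tm = 40 − 3×3 = 40 − 9 = 31°C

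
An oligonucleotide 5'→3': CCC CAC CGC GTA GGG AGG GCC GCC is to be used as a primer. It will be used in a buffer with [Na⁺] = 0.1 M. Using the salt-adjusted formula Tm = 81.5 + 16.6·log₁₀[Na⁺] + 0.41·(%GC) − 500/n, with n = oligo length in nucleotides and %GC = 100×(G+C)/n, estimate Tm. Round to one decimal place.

78.2°C

Length n = 24. A=3, G=9, T=1, C=11
G+C = 20, so %GC = 20/24 × 100 = 83.333%
Salt term: 16.6 × (-1) = -16.6
GC term: 0.41 × 83.333 = 34.167; length term: −500/24 = −20.833
Tm = 81.5 + (-16.6) + 34.167 − 20.833 = 78.234 → 78.2°C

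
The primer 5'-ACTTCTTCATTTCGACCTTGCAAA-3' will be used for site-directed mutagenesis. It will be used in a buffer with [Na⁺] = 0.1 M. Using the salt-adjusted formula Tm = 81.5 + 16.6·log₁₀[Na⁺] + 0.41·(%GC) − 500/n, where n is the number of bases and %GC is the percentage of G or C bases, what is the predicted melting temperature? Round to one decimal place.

59.4°C

Length n = 24. Scanning the sequence gives C=7, A=6, G=2, T=9.
G+C = 9, so %GC = 9/24 × 100 = 37.5%
Salt term: 16.6 × (-1) = -16.6
GC term: 0.41 × 37.5 = 15.375; length term: −500/24 = −20.833
Tm = 81.5 + (-16.6) + 15.375 − 20.833 = 59.442 → 59.4°C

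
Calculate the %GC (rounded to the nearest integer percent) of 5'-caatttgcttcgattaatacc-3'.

33%

Counting bases: A=6, T=8, C=5, G=2
G+C = 2 + 5 = 7 out of 21 bases
%GC = 7/21 × 100 = 33.33% ≈ 33%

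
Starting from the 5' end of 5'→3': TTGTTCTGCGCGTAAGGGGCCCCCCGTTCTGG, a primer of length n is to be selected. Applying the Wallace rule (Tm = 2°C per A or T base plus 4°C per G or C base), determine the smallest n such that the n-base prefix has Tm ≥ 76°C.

n = 23

First 22 bases: TTGTTCTGCGCGTAAGGGGCCC → Tm = 72°C (< 76°C)
First 23 bases: TTGTTCTGCGCGTAAGGGGCCCC → Tm = 76°C (≥ 76°C)
Since every base adds ≥2°C, Tm only increases with n, so the threshold is first crossed at n = 23.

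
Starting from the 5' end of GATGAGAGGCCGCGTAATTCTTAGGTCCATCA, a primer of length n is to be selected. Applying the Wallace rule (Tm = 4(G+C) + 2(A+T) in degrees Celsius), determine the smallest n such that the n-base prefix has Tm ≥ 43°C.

n = 13

First 12 bases: GATGAGAGGCCG → Tm = 40°C (< 43°C)
First 13 bases: GATGAGAGGCCGC → Tm = 44°C (≥ 43°C)
Since every base adds ≥2°C, Tm only increases with n, so the threshold is first crossed at n = 13.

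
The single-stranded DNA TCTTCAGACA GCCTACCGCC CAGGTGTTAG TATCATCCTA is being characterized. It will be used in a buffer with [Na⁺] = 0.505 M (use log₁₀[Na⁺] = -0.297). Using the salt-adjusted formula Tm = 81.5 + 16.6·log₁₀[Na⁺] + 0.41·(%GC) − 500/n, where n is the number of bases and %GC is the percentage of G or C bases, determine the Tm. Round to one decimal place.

Length n = 40. Scanning the sequence gives A=9, C=13, T=11, G=7.
G+C = 20, so %GC = 20/40 × 100 = 50%
Salt term: 16.6 × (-0.297) = -4.93
GC term: 0.41 × 50 = 20.5; length term: −500/40 = −12.5
Tm = 81.5 + (-4.93) + 20.5 − 12.5 = 84.57 → 84.6°C

84.6°C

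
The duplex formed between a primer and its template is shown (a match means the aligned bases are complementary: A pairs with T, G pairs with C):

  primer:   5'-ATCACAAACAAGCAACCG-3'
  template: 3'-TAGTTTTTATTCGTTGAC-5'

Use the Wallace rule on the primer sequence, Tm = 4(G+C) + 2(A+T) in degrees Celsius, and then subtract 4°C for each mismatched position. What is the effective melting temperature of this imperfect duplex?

Primer base counts: A=9, T=1, G=2, C=6 → A+T=10, G+C=8
Perfect-match Tm = 2(10) + 4(8) = 20 + 32 = 52°C
Mismatches (positions where the bases are not complementary): 3 (at positions 5, 9, 17)
Effective Tm = 52 − 3×4 = 52 − 12 = 40°C

40°C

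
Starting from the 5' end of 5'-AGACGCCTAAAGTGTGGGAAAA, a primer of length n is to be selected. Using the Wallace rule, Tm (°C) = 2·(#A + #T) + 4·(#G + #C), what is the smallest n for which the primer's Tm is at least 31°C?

First 10 bases: AGACGCCTAA → Tm = 30°C (< 31°C)
First 11 bases: AGACGCCTAAA → Tm = 32°C (≥ 31°C)
Each additional base adds 2°C (A/T) or 4°C (G/C), so Tm is non-decreasing in n; n = 11 is the first length to reach 31°C.

n = 11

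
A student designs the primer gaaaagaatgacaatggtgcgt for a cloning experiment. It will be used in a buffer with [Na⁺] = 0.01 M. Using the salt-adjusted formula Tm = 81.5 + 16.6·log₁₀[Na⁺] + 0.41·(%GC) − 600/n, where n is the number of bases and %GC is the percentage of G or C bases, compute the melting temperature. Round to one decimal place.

37.8°C

Length n = 22. Counting bases: G=7, C=2, A=9, T=4
G+C = 9, so %GC = 9/22 × 100 = 40.909%
Salt term: 16.6 × (-2) = -33.2
GC term: 0.41 × 40.909 = 16.773; length term: −600/22 = −27.273
Tm = 81.5 + (-33.2) + 16.773 − 27.273 = 37.8 → 37.8°C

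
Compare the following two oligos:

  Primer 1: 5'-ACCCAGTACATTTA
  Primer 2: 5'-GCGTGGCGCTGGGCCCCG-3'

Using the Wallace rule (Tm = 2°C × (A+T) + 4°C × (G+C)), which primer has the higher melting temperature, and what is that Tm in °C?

Primer 1: A+T=9, G+C=5 → Tm = 2(9)+4(5) = 38°C
Primer 2: A+T=2, G+C=16 → Tm = 2(2)+4(16) = 68°C
38°C vs 68°C → primer 2 is higher.

Primer 2, 68°C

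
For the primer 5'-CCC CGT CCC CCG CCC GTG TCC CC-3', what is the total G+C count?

20

Scanning the sequence gives T=3, G=4, C=16, A=0.
Total G or C: 4 + 16 = 20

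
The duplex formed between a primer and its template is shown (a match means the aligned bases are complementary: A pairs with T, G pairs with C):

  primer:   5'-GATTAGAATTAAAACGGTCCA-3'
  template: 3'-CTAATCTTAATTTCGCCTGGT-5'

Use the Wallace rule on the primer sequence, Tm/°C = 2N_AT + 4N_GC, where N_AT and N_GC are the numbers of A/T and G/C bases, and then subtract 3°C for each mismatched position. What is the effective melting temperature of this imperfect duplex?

Primer base counts: A=9, T=5, G=4, C=3 → A+T=14, G+C=7
Perfect-match Tm = 2(14) + 4(7) = 28 + 28 = 56°C
Mismatches (positions where the bases are not complementary): 2 (at positions 14, 18)
Effective Tm = 56 − 2×3 = 56 − 6 = 50°C

50°C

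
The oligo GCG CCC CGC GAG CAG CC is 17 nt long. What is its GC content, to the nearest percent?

Scanning the sequence gives T=0, A=2, G=6, C=9.
G+C = 6 + 9 = 15 out of 17 bases
%GC = 15/17 × 100 = 88.24% ≈ 88%

88%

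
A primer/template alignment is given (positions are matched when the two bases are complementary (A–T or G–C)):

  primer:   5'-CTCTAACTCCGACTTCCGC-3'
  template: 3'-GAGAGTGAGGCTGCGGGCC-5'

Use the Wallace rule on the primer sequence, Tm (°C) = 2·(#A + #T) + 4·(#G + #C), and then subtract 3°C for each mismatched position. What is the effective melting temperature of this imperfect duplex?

48°C

Primer base counts: A=3, T=5, G=2, C=9 → A+T=8, G+C=11
Perfect-match Tm = 2(8) + 4(11) = 16 + 44 = 60°C
Mismatches (positions where the bases are not complementary): 4 (at positions 5, 14, 15, 19)
Effective Tm = 60 − 4×3 = 60 − 12 = 48°C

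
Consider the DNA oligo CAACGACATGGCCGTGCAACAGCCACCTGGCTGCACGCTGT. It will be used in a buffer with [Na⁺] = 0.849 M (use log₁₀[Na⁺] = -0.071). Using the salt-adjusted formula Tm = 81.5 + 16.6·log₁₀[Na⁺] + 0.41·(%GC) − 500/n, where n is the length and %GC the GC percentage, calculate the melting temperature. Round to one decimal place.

94.1°C

Length n = 41. A=9, T=6, C=15, G=11
G+C = 26, so %GC = 26/41 × 100 = 63.415%
Salt term: 16.6 × (-0.071) = -1.179
GC term: 0.41 × 63.415 = 26; length term: −500/41 = −12.195
Tm = 81.5 + (-1.179) + 26 − 12.195 = 94.126 → 94.1°C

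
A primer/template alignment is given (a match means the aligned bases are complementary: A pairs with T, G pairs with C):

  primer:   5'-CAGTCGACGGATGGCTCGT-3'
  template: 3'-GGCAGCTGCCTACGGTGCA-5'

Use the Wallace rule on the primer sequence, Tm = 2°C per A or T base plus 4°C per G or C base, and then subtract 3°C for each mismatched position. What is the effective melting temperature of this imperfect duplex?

53°C

Primer base counts: A=3, T=4, G=7, C=5 → A+T=7, G+C=12
Perfect-match Tm = 2(7) + 4(12) = 14 + 48 = 62°C
Mismatches (positions where the bases are not complementary): 3 (at positions 2, 14, 16)
Effective Tm = 62 − 3×3 = 62 − 9 = 53°C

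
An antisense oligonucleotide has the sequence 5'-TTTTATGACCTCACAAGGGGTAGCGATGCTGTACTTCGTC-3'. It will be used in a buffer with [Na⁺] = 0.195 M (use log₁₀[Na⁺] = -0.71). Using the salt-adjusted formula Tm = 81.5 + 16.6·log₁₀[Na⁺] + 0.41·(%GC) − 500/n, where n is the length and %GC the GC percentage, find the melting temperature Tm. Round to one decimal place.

Length n = 40. Counting bases: G=10, T=13, C=9, A=8
G+C = 19, so %GC = 19/40 × 100 = 47.5%
Salt term: 16.6 × (-0.71) = -11.786
GC term: 0.41 × 47.5 = 19.475; length term: −500/40 = −12.5
Tm = 81.5 + (-11.786) + 19.475 − 12.5 = 76.689 → 76.7°C

76.7°C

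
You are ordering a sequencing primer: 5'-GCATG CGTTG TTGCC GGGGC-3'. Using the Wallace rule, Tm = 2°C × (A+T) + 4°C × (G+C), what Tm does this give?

68°C

Base counts: G=9, T=5, A=1, C=5
A+T = 6, G+C = 14
Tm = 4·14 + 2·6 = 56 + 12 = 68°C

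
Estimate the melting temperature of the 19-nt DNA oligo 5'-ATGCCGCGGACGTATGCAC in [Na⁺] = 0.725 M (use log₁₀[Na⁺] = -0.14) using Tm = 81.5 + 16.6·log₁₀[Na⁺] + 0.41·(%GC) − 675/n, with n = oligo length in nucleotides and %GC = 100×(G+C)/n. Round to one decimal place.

69.5°C

Length n = 19. Base counts: C=6, A=4, G=6, T=3
G+C = 12, so %GC = 12/19 × 100 = 63.158%
Salt term: 16.6 × (-0.14) = -2.324
GC term: 0.41 × 63.158 = 25.895; length term: −675/19 = −35.526
Tm = 81.5 + (-2.324) + 25.895 − 35.526 = 69.545 → 69.5°C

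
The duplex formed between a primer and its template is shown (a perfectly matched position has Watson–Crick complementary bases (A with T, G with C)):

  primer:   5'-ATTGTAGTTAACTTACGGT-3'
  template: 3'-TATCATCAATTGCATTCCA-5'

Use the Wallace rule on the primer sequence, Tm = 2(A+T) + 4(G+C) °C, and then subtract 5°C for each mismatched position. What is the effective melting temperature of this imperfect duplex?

35°C

Primer base counts: A=5, T=8, G=4, C=2 → A+T=13, G+C=6
Perfect-match Tm = 2(13) + 4(6) = 26 + 24 = 50°C
Mismatches (positions where the bases are not complementary): 3 (at positions 3, 13, 16)
Effective Tm = 50 − 3×5 = 50 − 15 = 35°C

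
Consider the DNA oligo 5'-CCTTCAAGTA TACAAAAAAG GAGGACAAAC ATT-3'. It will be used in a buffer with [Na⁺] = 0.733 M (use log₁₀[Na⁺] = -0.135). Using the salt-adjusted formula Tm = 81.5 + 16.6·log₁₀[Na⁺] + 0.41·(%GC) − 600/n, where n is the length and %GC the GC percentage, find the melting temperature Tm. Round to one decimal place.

Length n = 33. C=6, T=6, A=16, G=5
G+C = 11, so %GC = 11/33 × 100 = 33.333%
Salt term: 16.6 × (-0.135) = -2.241
GC term: 0.41 × 33.333 = 13.667; length term: −600/33 = −18.182
Tm = 81.5 + (-2.241) + 13.667 − 18.182 = 74.744 → 74.7°C

74.7°C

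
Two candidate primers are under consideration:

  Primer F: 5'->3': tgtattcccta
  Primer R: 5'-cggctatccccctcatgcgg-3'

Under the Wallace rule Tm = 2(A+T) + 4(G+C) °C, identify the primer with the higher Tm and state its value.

Primer R, 68°C

Primer F: A+T=7, G+C=4 → Tm = 2(7)+4(4) = 30°C
Primer R: A+T=6, G+C=14 → Tm = 2(6)+4(14) = 68°C
30°C vs 68°C → primer R is higher.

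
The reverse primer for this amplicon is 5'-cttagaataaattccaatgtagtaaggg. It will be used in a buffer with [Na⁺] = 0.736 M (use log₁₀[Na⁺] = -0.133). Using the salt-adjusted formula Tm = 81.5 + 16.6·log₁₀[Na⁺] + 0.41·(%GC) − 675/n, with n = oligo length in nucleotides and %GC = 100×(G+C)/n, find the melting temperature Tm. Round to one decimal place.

68.4°C

Length n = 28. Scanning the sequence gives T=8, C=3, A=11, G=6.
G+C = 9, so %GC = 9/28 × 100 = 32.143%
Salt term: 16.6 × (-0.133) = -2.208
GC term: 0.41 × 32.143 = 13.179; length term: −675/28 = −24.107
Tm = 81.5 + (-2.208) + 13.179 − 24.107 = 68.364 → 68.4°C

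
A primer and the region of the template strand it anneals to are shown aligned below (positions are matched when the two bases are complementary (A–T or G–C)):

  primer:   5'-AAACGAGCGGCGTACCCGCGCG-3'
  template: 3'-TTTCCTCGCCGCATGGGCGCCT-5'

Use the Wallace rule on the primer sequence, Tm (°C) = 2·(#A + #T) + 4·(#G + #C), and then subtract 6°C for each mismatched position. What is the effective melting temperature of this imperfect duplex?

58°C

Primer base counts: A=5, T=1, G=8, C=8 → A+T=6, G+C=16
Perfect-match Tm = 2(6) + 4(16) = 12 + 64 = 76°C
Mismatches (positions where the bases are not complementary): 3 (at positions 4, 21, 22)
Effective Tm = 76 − 3×6 = 76 − 18 = 58°C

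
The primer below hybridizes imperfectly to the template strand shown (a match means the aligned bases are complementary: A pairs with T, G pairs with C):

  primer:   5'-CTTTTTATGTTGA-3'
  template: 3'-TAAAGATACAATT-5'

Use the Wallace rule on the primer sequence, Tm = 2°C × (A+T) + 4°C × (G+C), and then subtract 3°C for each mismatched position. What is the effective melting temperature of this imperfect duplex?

23°C

Primer base counts: A=2, T=8, G=2, C=1 → A+T=10, G+C=3
Perfect-match Tm = 2(10) + 4(3) = 20 + 12 = 32°C
Mismatches (positions where the bases are not complementary): 3 (at positions 1, 5, 12)
Effective Tm = 32 − 3×3 = 32 − 9 = 23°C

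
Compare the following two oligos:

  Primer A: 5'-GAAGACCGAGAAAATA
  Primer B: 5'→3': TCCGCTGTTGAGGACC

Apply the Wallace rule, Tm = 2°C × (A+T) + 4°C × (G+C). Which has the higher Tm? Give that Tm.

Primer A: A+T=10, G+C=6 → Tm = 2(10)+4(6) = 44°C
Primer B: A+T=6, G+C=10 → Tm = 2(6)+4(10) = 52°C
44°C vs 52°C → primer B is higher.

Primer B, 52°C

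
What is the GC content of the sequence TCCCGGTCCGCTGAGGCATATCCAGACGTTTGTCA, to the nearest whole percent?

57%

T=9, A=6, G=9, C=11
G+C = 9 + 11 = 20 out of 35 bases
%GC = 20/35 × 100 = 57.14% ≈ 57%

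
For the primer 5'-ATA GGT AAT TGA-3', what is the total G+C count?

Scanning the sequence gives C=0, T=4, G=3, A=5.
G+C = 3 + 0 = 3

3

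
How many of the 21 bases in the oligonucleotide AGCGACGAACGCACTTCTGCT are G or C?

12

Base counts: A=5, T=4, G=5, C=7
G+C = 5 + 7 = 12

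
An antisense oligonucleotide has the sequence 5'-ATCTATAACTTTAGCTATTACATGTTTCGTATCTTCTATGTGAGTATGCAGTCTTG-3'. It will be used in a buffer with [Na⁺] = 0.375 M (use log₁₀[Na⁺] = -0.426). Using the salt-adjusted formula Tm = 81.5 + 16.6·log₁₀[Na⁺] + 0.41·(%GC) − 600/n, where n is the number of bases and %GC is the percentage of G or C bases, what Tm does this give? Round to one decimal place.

Length n = 56. Base counts: G=9, A=13, C=9, T=25
G+C = 18, so %GC = 18/56 × 100 = 32.143%
Salt term: 16.6 × (-0.426) = -7.072
GC term: 0.41 × 32.143 = 13.179; length term: −600/56 = −10.714
Tm = 81.5 + (-7.072) + 13.179 − 10.714 = 76.893 → 76.9°C

76.9°C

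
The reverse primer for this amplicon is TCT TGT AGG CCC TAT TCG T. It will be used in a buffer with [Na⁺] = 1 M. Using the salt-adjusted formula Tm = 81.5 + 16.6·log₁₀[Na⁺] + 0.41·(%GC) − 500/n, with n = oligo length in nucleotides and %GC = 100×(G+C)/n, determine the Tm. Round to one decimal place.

74.6°C

Length n = 19. Scanning the sequence gives G=4, A=2, C=5, T=8.
G+C = 9, so %GC = 9/19 × 100 = 47.368%
Salt term: 16.6 × (0) = 0
GC term: 0.41 × 47.368 = 19.421; length term: −500/19 = −26.316
Tm = 81.5 + (0) + 19.421 − 26.316 = 74.605 → 74.6°C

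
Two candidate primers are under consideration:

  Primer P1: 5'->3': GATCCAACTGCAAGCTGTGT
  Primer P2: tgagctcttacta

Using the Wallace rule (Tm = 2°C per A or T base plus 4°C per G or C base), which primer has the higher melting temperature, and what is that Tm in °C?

Primer P1, 60°C

Primer P1: A+T=10, G+C=10 → Tm = 2(10)+4(10) = 60°C
Primer P2: A+T=8, G+C=5 → Tm = 2(8)+4(5) = 36°C
60°C vs 36°C → primer P1 is higher.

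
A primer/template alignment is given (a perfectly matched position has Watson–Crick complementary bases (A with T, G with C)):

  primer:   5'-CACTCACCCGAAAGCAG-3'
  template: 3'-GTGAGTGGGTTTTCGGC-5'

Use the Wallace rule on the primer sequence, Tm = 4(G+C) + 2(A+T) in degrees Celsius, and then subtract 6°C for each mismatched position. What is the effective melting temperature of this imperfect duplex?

42°C

Primer base counts: A=6, T=1, G=3, C=7 → A+T=7, G+C=10
Perfect-match Tm = 2(7) + 4(10) = 14 + 40 = 54°C
Mismatches (positions where the bases are not complementary): 2 (at positions 10, 16)
Effective Tm = 54 − 2×6 = 54 − 12 = 42°C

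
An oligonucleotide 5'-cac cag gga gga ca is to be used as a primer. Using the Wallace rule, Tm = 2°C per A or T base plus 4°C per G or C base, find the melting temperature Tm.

Counting bases: C=4, T=0, A=5, G=5
AT pairs contribute 5, GC pairs contribute 9.
Tm = 2(5) + 4(9) = 10 + 36 = 46°C

46°C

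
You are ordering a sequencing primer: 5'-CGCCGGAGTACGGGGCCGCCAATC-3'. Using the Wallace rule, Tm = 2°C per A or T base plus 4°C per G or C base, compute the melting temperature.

T=2, G=9, C=9, A=4
So N_AT = 6 and N_GC = 18.
Tm = 2(6) + 4(18) = 12 + 72 = 84°C

84°C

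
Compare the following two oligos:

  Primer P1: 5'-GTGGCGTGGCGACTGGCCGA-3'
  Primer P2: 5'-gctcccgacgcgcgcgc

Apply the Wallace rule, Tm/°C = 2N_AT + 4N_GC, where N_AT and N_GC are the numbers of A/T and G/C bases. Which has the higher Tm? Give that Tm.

Primer P1, 70°C

Primer P1: A+T=5, G+C=15 → Tm = 2(5)+4(15) = 70°C
Primer P2: A+T=2, G+C=15 → Tm = 2(2)+4(15) = 64°C
70°C vs 64°C → primer P1 is higher.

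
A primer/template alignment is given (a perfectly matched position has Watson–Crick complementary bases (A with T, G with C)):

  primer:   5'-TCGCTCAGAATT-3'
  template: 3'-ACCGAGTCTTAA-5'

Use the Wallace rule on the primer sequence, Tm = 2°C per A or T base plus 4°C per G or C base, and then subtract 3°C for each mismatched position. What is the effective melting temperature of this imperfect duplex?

Primer base counts: A=3, T=4, G=2, C=3 → A+T=7, G+C=5
Perfect-match Tm = 2(7) + 4(5) = 14 + 20 = 34°C
Mismatches (positions where the bases are not complementary): 1 (at position 2)
Effective Tm = 34 − 1×3 = 34 − 3 = 31°C

31°C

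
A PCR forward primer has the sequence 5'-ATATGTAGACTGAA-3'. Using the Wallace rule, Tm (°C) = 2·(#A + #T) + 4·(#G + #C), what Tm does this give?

36°C

A=6, G=3, T=4, C=1
A+T = 10, G+C = 4
Tm = 2(10) + 4(4) = 20 + 16 = 36°C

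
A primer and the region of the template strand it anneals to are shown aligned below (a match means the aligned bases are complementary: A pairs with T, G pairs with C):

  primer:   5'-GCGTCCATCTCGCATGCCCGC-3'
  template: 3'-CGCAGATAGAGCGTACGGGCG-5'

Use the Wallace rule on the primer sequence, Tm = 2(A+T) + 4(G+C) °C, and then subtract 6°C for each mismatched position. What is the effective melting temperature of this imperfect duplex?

66°C

Primer base counts: A=2, T=4, G=5, C=10 → A+T=6, G+C=15
Perfect-match Tm = 2(6) + 4(15) = 12 + 60 = 72°C
Mismatches (positions where the bases are not complementary): 1 (at position 6)
Effective Tm = 72 − 1×6 = 72 − 6 = 66°C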